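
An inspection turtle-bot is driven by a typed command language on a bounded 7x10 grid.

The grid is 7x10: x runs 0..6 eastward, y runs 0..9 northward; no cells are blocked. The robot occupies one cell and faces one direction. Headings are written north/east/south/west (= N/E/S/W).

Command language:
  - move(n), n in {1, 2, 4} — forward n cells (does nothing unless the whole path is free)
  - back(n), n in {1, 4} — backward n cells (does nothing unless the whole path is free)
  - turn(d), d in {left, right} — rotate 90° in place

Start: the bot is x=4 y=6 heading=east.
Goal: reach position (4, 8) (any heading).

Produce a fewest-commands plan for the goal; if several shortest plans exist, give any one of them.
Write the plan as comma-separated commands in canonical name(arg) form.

turn(left), move(2)

t0: x=4 y=6 heading=east
t=1 turn(left) ⇒ x=4 y=6 heading=north
t=2 move(2) ⇒ x=4 y=8 heading=north
minimal: 2 command(s), checked below 2.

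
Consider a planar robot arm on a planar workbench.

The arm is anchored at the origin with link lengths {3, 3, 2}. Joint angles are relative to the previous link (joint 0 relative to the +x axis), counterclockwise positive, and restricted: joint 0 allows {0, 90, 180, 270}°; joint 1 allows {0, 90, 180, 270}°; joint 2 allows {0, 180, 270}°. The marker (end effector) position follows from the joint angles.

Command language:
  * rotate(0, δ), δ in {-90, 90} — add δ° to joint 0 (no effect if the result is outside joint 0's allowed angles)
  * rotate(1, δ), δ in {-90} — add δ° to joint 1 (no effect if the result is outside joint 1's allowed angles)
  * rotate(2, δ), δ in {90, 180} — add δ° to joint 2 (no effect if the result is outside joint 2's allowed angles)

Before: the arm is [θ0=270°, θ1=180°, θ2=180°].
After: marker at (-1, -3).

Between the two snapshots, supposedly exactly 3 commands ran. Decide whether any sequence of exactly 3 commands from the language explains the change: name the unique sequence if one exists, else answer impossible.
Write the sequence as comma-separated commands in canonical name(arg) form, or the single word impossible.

t0: [θ0=270°, θ1=180°, θ2=180°]
[1] after rotate(1, -90): [θ0=270°, θ1=90°, θ2=180°]
[2] after rotate(1, -90): [θ0=270°, θ1=0°, θ2=180°]
[3] after rotate(1, -90): [θ0=270°, θ1=270°, θ2=180°]
no rival 3-sequence matches.

rotate(1, -90), rotate(1, -90), rotate(1, -90)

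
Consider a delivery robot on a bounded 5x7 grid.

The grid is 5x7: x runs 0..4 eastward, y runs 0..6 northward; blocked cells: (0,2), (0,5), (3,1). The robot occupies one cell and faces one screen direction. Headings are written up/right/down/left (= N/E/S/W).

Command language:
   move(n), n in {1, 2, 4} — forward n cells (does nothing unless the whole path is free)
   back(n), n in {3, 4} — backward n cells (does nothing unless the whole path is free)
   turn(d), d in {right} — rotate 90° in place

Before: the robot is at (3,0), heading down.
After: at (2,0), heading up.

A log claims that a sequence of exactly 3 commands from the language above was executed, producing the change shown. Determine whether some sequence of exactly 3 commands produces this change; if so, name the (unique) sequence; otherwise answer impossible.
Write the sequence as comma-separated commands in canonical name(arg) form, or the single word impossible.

turn(right), move(1), turn(right)

key: cell and facing (now N) both changed — the 3 commands mix motion and turning
begin: at (3,0), heading down
t=1 turn(right) ⇒ at (3,0), heading left
t=2 move(1) ⇒ at (2,0), heading left
t=3 turn(right) ⇒ at (2,0), heading up
all 216 alternatives checked — unique.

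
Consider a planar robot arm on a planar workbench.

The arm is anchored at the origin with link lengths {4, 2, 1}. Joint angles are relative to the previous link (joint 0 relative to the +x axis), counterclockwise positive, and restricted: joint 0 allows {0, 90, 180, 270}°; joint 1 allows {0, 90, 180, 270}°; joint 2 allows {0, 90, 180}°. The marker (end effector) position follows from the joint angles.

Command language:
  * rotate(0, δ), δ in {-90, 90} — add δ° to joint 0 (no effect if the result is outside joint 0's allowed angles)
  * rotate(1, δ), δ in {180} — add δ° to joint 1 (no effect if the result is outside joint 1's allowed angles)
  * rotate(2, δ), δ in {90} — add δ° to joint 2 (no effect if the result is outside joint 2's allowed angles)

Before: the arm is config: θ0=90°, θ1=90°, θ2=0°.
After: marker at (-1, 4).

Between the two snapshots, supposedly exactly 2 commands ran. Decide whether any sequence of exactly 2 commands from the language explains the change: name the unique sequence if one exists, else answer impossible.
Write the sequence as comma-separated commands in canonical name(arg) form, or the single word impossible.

rotate(2, 90), rotate(2, 90)

from: config: θ0=90°, θ1=90°, θ2=0°
step 1 (rotate(2, 90)): config: θ0=90°, θ1=90°, θ2=90°
step 2 (rotate(2, 90)): config: θ0=90°, θ1=90°, θ2=180°
no rival 2-sequence matches.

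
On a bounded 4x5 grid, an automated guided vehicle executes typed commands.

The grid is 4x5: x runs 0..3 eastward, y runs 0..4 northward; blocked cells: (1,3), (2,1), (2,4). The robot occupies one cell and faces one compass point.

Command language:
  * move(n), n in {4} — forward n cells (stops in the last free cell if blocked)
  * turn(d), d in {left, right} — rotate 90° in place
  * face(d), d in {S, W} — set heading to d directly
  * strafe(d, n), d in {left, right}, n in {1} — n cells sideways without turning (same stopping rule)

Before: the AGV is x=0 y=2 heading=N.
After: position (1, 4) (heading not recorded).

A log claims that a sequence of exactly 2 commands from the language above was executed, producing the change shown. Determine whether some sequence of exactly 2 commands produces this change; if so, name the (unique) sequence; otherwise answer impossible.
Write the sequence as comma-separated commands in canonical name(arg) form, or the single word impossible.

key: order matters: swapping move(4) and strafe(right, 1) lands elsewhere
initial: x=0 y=2 heading=N
t=1 move(4) ⇒ x=0 y=4 heading=N
t=2 strafe(right, 1) ⇒ x=1 y=4 heading=N
no other 2-command option fits: unique.

move(4), strafe(right, 1)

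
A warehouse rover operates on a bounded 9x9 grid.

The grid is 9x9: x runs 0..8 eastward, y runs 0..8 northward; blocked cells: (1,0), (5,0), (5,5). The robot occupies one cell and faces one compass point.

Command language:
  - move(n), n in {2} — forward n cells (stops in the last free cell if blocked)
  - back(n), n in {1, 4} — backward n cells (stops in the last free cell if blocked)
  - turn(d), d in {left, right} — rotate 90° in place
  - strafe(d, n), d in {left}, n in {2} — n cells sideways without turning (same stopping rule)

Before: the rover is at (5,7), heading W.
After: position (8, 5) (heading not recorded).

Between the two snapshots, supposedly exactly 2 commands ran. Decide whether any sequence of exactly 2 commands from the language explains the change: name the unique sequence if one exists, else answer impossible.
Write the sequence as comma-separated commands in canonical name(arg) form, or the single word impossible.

back(4), strafe(left, 2)

key: back(4) runs into the grid edge before its full distance
begin: at (5,7), heading W
t=1 back(4) ⇒ at (8,7), heading W
t=2 strafe(left, 2) ⇒ at (8,5), heading W
all 36 alternatives checked — unique.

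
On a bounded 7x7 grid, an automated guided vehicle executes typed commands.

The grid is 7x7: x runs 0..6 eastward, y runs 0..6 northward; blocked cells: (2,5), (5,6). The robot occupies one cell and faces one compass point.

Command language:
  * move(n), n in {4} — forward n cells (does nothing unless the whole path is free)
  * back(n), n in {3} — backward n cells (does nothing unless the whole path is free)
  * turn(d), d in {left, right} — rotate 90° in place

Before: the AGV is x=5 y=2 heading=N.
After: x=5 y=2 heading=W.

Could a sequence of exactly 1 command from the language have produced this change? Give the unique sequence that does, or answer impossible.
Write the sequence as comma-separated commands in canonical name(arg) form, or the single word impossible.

key: (5,2) unchanged — the single command moves nothing
initial: x=5 y=2 heading=N
t=1 turn(left) ⇒ x=5 y=2 heading=W
no rival 1-sequence matches.

turn(left)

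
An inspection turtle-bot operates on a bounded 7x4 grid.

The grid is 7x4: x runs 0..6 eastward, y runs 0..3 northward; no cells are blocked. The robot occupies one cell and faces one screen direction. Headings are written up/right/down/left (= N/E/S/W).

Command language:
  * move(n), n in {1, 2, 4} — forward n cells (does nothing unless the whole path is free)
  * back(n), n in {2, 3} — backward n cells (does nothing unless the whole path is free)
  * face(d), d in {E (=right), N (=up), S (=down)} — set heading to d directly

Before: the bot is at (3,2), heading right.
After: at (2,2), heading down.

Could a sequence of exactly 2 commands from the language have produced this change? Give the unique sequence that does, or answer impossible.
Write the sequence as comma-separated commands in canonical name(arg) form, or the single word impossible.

impossible

all 64 sequences checked — none match.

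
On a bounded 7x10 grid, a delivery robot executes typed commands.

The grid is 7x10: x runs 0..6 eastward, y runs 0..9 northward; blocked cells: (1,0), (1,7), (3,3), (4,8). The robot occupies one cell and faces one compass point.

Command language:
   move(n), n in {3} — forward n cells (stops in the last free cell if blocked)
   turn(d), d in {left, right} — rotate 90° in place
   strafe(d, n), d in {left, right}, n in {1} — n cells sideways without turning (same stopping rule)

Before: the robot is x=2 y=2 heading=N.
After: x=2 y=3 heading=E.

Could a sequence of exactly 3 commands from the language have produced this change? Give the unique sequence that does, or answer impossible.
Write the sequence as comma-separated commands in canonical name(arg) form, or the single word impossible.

key: position moved to (2,3) AND the heading swung to E — translation plus rotation needed
begin: x=2 y=2 heading=N
[1] after turn(right): x=2 y=2 heading=E
[2] after strafe(left, 1): x=2 y=3 heading=E
[3] after move(3): x=2 y=3 heading=E
no rival 3-sequence matches.

turn(right), strafe(left, 1), move(3)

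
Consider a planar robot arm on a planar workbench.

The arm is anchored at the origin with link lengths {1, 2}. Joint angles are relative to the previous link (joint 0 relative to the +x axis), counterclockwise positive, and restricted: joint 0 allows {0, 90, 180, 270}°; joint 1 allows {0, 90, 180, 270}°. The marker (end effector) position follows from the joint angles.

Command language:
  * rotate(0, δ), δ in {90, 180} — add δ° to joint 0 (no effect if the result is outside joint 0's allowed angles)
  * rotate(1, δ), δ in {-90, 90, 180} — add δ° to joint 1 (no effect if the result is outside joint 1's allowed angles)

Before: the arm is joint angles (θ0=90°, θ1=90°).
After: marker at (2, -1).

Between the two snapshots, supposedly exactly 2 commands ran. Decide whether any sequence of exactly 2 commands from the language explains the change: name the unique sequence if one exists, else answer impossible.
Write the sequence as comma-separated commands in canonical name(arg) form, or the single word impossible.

t0: joint angles (θ0=90°, θ1=90°)
1. rotate(0, 90) → joint angles (θ0=180°, θ1=90°)
2. rotate(0, 90) → joint angles (θ0=270°, θ1=90°)
uniquely the one of 25 2-step routes that fits.

rotate(0, 90), rotate(0, 90)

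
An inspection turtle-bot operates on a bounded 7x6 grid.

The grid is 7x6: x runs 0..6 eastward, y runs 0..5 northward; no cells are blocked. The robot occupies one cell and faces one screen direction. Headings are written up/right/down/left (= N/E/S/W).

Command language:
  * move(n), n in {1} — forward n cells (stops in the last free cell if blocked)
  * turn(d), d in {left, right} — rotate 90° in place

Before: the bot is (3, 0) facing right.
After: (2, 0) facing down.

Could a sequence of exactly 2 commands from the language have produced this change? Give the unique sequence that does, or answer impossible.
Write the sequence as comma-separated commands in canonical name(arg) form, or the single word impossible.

checked all 2-command options: none fits.

impossible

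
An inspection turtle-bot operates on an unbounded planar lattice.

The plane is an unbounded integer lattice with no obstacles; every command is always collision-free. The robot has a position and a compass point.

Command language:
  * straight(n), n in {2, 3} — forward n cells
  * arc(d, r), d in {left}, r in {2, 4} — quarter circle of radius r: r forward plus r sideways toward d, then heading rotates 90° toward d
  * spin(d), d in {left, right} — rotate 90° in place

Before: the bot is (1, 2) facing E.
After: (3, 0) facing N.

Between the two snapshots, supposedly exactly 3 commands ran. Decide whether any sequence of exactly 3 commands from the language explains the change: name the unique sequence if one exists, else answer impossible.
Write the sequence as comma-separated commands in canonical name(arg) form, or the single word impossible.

key: position moved to (3,0) AND the heading swung to N — translation plus rotation needed
start: (1, 2) facing E
t=1 spin(right) ⇒ (1, 2) facing S
t=2 arc(left, 2) ⇒ (3, 0) facing E
t=3 spin(left) ⇒ (3, 0) facing N
all 216 alternatives checked — unique.

spin(right), arc(left, 2), spin(left)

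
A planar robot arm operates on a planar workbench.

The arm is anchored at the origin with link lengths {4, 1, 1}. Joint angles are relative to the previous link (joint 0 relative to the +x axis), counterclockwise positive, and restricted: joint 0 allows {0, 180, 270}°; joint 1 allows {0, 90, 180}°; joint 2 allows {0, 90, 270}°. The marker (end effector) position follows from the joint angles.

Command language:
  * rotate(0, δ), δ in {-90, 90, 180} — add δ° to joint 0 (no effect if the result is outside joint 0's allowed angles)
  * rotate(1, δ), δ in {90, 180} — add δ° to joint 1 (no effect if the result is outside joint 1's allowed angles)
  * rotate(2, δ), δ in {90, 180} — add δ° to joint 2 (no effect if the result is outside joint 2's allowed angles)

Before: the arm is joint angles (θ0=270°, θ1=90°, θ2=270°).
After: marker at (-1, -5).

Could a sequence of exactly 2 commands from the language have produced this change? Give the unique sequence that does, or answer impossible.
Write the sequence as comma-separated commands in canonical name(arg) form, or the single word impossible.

key: running rotate(1, 180) before rotate(1, 90) would end elsewhere — order is forced
start: joint angles (θ0=270°, θ1=90°, θ2=270°)
1. rotate(1, 90) → joint angles (θ0=270°, θ1=180°, θ2=270°)
2. rotate(1, 180) → joint angles (θ0=270°, θ1=0°, θ2=270°)
all 49 alternatives checked — unique.

rotate(1, 90), rotate(1, 180)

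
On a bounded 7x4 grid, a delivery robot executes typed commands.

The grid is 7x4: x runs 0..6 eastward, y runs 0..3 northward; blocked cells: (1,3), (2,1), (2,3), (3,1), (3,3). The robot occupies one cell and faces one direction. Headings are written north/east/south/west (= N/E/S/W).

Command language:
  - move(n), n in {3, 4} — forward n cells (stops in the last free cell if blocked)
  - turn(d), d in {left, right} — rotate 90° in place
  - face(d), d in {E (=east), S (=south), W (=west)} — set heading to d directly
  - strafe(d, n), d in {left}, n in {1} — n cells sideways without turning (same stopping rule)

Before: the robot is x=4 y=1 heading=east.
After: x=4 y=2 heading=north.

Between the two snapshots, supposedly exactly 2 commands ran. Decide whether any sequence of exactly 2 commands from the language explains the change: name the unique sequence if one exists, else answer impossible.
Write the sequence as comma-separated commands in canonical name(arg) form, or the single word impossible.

key: running turn(left) before strafe(left, 1) would end elsewhere — order is forced
t0: x=4 y=1 heading=east
[1] after strafe(left, 1): x=4 y=2 heading=east
[2] after turn(left): x=4 y=2 heading=north
uniquely the one of 64 2-step routes that fits.

strafe(left, 1), turn(left)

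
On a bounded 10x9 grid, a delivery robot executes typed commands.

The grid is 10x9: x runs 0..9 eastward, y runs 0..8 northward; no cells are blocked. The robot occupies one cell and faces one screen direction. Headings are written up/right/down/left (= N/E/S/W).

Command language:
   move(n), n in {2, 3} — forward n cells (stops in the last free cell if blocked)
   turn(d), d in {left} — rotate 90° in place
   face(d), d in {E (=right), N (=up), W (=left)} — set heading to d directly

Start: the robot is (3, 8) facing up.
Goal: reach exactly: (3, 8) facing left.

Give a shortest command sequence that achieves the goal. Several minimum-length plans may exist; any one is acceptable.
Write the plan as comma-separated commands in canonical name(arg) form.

initial: (3, 8) facing up
1. face(W) → (3, 8) facing left
minimal: 1 command(s), checked below 1.

face(W)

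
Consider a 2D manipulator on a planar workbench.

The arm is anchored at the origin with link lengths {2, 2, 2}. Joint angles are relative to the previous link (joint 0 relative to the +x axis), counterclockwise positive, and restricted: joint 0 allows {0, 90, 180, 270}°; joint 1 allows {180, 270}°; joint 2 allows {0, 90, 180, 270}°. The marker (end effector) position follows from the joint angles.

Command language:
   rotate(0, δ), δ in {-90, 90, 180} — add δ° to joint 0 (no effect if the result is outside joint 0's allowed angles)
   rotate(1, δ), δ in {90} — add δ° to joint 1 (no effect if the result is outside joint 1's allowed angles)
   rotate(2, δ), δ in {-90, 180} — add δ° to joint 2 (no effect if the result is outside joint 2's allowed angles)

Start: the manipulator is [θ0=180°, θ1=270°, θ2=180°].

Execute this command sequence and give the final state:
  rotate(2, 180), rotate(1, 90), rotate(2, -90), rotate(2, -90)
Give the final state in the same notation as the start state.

[θ0=180°, θ1=270°, θ2=180°]

initial: [θ0=180°, θ1=270°, θ2=180°]
step 1 (rotate(2, 180)): [θ0=180°, θ1=270°, θ2=0°]
step 2 (rotate(1, 90)): [θ0=180°, θ1=270°, θ2=0°]
step 3 (rotate(2, -90)): [θ0=180°, θ1=270°, θ2=270°]
step 4 (rotate(2, -90)): [θ0=180°, θ1=270°, θ2=180°]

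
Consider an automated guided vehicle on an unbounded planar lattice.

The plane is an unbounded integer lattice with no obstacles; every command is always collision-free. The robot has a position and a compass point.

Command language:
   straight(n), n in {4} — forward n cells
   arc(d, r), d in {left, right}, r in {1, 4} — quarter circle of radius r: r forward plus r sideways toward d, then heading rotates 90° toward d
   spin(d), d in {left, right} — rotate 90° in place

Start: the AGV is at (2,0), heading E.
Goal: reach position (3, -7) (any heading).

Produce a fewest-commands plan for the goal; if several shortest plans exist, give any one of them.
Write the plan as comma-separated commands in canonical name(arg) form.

from: at (2,0), heading E
1. spin(left) → at (2,0), heading N
2. arc(right, 1) → at (3,1), heading E
3. arc(right, 4) → at (7,-3), heading S
4. arc(right, 4) → at (3,-7), heading W
shorter routes all fall short; 4 is best.

spin(left), arc(right, 1), arc(right, 4), arc(right, 4)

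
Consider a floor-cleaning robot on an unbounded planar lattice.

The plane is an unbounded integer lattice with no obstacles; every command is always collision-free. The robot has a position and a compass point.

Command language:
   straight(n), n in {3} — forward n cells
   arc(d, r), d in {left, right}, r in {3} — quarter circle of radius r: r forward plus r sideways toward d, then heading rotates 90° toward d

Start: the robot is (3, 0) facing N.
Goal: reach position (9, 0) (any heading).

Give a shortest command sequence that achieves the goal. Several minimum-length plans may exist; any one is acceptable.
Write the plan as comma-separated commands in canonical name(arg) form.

begin: (3, 0) facing N
[1] after arc(right, 3): (6, 3) facing E
[2] after arc(right, 3): (9, 0) facing S
nothing shorter than 2 reaches the goal.

arc(right, 3), arc(right, 3)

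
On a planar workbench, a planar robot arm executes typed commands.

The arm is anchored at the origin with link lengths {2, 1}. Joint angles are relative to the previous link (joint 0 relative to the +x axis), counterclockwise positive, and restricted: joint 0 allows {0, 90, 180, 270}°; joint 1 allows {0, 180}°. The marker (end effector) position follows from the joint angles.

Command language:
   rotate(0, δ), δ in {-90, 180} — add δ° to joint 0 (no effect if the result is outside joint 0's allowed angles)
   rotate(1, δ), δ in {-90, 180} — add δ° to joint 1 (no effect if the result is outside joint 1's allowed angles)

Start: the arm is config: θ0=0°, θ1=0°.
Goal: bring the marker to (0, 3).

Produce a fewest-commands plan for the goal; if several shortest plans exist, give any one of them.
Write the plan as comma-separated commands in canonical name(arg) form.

begin: config: θ0=0°, θ1=0°
step 1 (rotate(0, -90)): config: θ0=270°, θ1=0°
step 2 (rotate(0, 180)): config: θ0=90°, θ1=0°
shorter routes all fall short; 2 is best.

rotate(0, -90), rotate(0, 180)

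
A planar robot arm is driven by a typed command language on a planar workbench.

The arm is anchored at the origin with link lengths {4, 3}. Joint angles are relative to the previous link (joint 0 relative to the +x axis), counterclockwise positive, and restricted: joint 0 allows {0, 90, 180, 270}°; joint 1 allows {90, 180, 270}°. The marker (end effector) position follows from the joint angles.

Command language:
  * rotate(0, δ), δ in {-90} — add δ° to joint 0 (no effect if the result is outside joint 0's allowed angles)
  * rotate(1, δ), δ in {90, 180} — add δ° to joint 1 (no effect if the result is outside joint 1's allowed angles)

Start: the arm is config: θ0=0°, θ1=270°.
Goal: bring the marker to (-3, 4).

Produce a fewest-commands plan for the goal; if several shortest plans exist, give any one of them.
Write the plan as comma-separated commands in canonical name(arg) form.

begin: config: θ0=0°, θ1=270°
[1] after rotate(1, 180): config: θ0=0°, θ1=90°
[2] after rotate(0, -90): config: θ0=270°, θ1=90°
[3] after rotate(0, -90): config: θ0=180°, θ1=90°
[4] after rotate(0, -90): config: θ0=90°, θ1=90°
shorter routes all fall short; 4 is best.

rotate(1, 180), rotate(0, -90), rotate(0, -90), rotate(0, -90)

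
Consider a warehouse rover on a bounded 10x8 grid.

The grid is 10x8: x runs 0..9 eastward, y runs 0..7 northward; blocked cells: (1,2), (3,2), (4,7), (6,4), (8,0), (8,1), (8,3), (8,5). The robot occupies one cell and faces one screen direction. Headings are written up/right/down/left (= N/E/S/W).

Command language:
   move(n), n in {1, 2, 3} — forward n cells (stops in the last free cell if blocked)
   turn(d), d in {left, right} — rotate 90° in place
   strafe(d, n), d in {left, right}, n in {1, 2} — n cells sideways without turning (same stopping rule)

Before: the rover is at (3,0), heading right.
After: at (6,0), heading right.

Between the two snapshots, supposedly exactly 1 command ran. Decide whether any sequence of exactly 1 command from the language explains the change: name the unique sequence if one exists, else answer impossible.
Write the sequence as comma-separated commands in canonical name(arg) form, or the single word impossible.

move(3)

key: still facing E — the one step turns nothing
from: at (3,0), heading right
1. move(3) → at (6,0), heading right
all 9 alternatives checked — unique.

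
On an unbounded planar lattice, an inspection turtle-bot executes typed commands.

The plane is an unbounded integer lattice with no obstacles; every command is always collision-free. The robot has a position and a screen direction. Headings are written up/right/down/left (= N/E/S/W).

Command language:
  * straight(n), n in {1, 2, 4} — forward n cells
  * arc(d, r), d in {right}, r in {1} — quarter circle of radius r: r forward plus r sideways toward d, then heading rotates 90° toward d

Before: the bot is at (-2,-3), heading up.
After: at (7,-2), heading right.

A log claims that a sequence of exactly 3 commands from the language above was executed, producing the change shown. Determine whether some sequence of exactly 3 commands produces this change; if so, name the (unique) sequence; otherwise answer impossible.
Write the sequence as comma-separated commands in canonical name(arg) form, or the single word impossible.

arc(right, 1), straight(4), straight(4)

key: order matters: swapping arc(right, 1) and straight(4) lands elsewhere
begin: at (-2,-3), heading up
t=1 arc(right, 1) ⇒ at (-1,-2), heading right
t=2 straight(4) ⇒ at (3,-2), heading right
t=3 straight(4) ⇒ at (7,-2), heading right
no other 3-command option fits: unique.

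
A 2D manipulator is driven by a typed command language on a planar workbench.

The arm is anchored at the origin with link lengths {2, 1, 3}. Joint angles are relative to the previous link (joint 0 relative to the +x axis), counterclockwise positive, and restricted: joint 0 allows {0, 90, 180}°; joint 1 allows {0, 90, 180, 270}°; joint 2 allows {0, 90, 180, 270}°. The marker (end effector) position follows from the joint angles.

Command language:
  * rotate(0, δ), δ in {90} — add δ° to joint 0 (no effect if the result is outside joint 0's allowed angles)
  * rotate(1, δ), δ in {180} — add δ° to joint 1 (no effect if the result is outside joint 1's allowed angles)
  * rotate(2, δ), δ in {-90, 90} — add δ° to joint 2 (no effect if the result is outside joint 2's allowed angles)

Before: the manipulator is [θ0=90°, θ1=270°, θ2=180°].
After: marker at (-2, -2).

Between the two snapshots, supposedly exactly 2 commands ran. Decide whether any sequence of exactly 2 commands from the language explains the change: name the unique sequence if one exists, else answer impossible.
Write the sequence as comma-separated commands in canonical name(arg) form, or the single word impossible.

rotate(0, 90), rotate(0, 90)

begin: [θ0=90°, θ1=270°, θ2=180°]
1. rotate(0, 90) → [θ0=180°, θ1=270°, θ2=180°]
2. rotate(0, 90) → [θ0=180°, θ1=270°, θ2=180°]
uniquely the one of 16 2-step routes that fits.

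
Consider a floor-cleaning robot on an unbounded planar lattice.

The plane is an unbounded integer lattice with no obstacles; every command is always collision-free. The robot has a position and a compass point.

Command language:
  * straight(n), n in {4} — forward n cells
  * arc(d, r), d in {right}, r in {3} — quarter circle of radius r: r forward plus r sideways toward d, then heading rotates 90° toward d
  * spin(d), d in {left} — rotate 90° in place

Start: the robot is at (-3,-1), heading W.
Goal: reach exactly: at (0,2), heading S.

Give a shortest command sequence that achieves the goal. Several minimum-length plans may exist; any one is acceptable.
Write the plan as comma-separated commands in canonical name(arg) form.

t0: at (-3,-1), heading W
[1] after arc(right, 3): at (-6,2), heading N
[2] after arc(right, 3): at (-3,5), heading E
[3] after arc(right, 3): at (0,2), heading S
shorter routes all fall short; 3 is best.

arc(right, 3), arc(right, 3), arc(right, 3)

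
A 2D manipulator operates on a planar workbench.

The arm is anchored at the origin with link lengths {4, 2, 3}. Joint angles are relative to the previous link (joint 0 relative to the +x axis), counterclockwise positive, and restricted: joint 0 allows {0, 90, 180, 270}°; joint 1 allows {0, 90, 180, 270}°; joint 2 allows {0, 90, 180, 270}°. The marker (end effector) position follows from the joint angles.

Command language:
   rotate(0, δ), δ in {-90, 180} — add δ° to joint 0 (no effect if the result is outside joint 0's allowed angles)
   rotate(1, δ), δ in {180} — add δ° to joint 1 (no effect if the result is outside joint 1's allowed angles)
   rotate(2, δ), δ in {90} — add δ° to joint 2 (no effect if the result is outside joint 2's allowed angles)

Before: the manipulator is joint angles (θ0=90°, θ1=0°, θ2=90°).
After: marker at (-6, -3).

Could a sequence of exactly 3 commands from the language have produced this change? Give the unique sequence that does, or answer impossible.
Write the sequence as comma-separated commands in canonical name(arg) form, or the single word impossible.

rotate(0, -90), rotate(0, -90), rotate(0, -90)

t0: joint angles (θ0=90°, θ1=0°, θ2=90°)
t=1 rotate(0, -90) ⇒ joint angles (θ0=0°, θ1=0°, θ2=90°)
t=2 rotate(0, -90) ⇒ joint angles (θ0=270°, θ1=0°, θ2=90°)
t=3 rotate(0, -90) ⇒ joint angles (θ0=180°, θ1=0°, θ2=90°)
uniquely the one of 64 3-step routes that fits.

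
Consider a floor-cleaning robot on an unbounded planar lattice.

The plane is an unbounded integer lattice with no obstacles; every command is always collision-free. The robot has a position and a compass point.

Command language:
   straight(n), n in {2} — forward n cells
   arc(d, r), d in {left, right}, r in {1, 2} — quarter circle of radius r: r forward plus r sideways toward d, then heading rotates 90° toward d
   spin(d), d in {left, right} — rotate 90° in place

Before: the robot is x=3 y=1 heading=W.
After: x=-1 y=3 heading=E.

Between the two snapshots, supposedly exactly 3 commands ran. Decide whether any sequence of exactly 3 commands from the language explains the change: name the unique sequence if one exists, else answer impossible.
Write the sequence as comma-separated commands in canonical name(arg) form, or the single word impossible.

key: order matters: swapping straight(2) and spin(right) lands elsewhere
t0: x=3 y=1 heading=W
t=1 straight(2) ⇒ x=1 y=1 heading=W
t=2 arc(right, 2) ⇒ x=-1 y=3 heading=N
t=3 spin(right) ⇒ x=-1 y=3 heading=E
all 343 alternatives checked — unique.

straight(2), arc(right, 2), spin(right)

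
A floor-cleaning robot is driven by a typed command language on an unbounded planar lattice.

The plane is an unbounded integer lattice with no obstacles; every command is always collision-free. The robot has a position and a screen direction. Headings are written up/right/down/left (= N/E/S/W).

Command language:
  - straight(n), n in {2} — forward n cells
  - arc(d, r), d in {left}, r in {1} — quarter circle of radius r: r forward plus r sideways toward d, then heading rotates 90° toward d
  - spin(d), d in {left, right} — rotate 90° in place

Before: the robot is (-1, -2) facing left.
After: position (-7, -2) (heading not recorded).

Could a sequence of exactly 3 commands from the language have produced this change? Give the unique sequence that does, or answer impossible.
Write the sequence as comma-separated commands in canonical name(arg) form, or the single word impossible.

straight(2), straight(2), straight(2)

t0: (-1, -2) facing left
[1] after straight(2): (-3, -2) facing left
[2] after straight(2): (-5, -2) facing left
[3] after straight(2): (-7, -2) facing left
all 64 alternatives checked — unique.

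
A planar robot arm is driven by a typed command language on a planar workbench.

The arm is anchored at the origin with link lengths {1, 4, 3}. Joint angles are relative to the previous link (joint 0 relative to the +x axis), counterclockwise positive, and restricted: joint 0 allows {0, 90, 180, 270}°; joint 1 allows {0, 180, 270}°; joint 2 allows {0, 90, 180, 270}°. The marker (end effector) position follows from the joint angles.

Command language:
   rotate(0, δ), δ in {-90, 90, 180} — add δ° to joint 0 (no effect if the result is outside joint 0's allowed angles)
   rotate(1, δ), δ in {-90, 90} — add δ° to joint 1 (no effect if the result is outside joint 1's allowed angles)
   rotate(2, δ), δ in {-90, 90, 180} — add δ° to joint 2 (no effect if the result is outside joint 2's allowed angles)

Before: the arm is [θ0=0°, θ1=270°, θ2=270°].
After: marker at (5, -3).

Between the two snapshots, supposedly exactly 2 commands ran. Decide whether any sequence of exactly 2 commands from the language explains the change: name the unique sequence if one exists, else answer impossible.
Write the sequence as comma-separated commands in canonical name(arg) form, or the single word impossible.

start: [θ0=0°, θ1=270°, θ2=270°]
[1] after rotate(1, 90): [θ0=0°, θ1=0°, θ2=270°]
[2] after rotate(1, 90): [θ0=0°, θ1=0°, θ2=270°]
uniquely the one of 64 2-step routes that fits.

rotate(1, 90), rotate(1, 90)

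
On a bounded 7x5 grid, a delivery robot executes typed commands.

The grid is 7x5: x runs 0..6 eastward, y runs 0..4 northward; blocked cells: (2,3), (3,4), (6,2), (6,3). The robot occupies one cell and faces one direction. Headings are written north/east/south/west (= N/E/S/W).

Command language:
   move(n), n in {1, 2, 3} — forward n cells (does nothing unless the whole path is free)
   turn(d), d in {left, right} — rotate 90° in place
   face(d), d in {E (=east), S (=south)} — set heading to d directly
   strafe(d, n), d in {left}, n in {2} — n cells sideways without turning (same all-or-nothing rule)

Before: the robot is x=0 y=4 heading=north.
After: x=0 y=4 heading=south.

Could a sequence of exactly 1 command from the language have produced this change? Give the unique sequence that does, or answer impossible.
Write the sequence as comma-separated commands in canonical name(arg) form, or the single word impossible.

face(S)

key: (0,4) unchanged — the single command moves nothing
t0: x=0 y=4 heading=north
1. face(S) → x=0 y=4 heading=south
no rival 1-sequence matches.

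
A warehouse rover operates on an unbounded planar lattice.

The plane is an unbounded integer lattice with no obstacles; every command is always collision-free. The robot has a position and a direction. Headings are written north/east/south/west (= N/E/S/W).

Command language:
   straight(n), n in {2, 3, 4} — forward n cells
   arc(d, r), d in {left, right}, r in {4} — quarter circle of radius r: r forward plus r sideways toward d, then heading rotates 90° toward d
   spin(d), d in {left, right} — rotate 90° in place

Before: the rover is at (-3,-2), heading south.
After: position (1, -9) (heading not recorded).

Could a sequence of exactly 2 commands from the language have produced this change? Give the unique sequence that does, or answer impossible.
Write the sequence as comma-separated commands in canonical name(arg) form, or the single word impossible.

straight(3), arc(left, 4)

key: running arc(left, 4) before straight(3) would end elsewhere — order is forced
t0: at (-3,-2), heading south
step 1 (straight(3)): at (-3,-5), heading south
step 2 (arc(left, 4)): at (1,-9), heading east
no other 2-command option fits: unique.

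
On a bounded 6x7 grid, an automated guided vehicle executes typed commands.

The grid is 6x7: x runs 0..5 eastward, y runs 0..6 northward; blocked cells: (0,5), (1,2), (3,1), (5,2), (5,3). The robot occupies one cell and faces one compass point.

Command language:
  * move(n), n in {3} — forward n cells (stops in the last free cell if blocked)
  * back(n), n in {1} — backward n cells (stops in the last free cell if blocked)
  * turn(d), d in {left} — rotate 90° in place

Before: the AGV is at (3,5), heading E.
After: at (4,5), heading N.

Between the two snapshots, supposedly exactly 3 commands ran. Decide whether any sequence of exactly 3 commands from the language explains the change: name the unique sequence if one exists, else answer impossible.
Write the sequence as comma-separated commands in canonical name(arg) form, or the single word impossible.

key: move(3) runs into the grid edge before its full distance
t0: at (3,5), heading E
step 1 (move(3)): at (5,5), heading E
step 2 (back(1)): at (4,5), heading E
step 3 (turn(left)): at (4,5), heading N
no other 3-command option fits: unique.

move(3), back(1), turn(left)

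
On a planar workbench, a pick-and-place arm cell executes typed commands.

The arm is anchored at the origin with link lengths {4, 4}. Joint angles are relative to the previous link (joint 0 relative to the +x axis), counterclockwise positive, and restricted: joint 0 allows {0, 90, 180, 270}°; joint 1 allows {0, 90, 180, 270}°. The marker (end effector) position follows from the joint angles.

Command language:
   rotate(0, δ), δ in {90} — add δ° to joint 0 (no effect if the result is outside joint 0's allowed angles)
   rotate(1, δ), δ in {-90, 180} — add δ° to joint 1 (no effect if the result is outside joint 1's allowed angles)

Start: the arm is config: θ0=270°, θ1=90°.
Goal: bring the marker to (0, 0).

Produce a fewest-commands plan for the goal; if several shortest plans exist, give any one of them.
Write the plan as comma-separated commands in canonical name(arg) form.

rotate(1, -90), rotate(1, 180)

from: config: θ0=270°, θ1=90°
step 1 (rotate(1, -90)): config: θ0=270°, θ1=0°
step 2 (rotate(1, 180)): config: θ0=270°, θ1=180°
nothing shorter than 2 reaches the goal.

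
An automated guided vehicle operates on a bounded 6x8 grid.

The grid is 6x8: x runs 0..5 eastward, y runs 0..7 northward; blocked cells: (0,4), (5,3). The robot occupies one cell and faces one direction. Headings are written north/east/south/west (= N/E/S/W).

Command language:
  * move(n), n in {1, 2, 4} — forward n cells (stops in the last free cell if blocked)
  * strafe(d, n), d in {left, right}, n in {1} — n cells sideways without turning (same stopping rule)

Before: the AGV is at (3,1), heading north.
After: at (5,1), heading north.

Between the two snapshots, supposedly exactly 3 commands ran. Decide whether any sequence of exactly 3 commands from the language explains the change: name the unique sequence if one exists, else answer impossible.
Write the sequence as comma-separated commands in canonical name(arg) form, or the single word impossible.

strafe(right, 1), strafe(right, 1), strafe(right, 1)

key: the third strafe(right, 1) runs into the grid edge before its full distance
initial: at (3,1), heading north
[1] after strafe(right, 1): at (4,1), heading north
[2] after strafe(right, 1): at (5,1), heading north
[3] after strafe(right, 1): at (5,1), heading north
no rival 3-sequence matches.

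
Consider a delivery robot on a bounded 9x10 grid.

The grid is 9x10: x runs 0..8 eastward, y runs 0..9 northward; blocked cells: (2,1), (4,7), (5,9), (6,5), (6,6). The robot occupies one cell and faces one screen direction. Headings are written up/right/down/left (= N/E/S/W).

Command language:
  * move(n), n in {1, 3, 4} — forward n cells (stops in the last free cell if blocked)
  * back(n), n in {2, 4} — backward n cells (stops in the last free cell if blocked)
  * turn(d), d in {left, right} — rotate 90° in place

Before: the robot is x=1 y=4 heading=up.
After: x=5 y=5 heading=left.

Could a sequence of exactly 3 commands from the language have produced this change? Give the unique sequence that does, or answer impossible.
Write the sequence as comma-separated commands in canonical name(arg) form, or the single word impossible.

move(1), turn(left), back(4)

key: cell and facing (now W) both changed — the 3 commands mix motion and turning
t0: x=1 y=4 heading=up
[1] after move(1): x=1 y=5 heading=up
[2] after turn(left): x=1 y=5 heading=left
[3] after back(4): x=5 y=5 heading=left
no other 3-command option fits: unique.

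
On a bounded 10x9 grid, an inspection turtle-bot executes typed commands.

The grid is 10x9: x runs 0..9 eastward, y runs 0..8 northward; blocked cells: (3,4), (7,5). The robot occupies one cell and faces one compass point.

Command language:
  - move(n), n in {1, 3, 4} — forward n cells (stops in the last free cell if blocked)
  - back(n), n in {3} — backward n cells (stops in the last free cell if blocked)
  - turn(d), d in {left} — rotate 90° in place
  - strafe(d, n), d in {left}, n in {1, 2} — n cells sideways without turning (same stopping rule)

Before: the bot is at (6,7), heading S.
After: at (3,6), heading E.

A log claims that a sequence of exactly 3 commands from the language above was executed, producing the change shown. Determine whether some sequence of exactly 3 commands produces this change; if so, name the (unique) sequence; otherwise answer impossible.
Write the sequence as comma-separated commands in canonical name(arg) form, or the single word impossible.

move(1), turn(left), back(3)

key: position moved to (3,6) AND the heading swung to E — translation plus rotation needed
t0: at (6,7), heading S
[1] after move(1): at (6,6), heading S
[2] after turn(left): at (6,6), heading E
[3] after back(3): at (3,6), heading E
no rival 3-sequence matches.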